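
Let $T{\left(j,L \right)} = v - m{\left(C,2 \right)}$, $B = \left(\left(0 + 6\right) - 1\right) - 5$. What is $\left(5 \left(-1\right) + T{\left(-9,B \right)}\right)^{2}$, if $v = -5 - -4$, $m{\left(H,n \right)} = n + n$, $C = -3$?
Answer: $100$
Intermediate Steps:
$m{\left(H,n \right)} = 2 n$
$v = -1$ ($v = -5 + 4 = -1$)
$B = 0$ ($B = \left(6 - 1\right) - 5 = 5 - 5 = 0$)
$T{\left(j,L \right)} = -5$ ($T{\left(j,L \right)} = -1 - 2 \cdot 2 = -1 - 4 = -5$)
$\left(5 \left(-1\right) + T{\left(-9,B \right)}\right)^{2} = \left(5 \left(-1\right) - 5\right)^{2} = \left(-5 - 5\right)^{2} = \left(-10\right)^{2} = 100$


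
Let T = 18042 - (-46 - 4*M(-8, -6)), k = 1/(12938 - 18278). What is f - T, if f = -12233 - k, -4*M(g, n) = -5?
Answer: -161940839/5340 ≈ -30326.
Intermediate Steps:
M(g, n) = 5/4 (M(g, n) = -¼*(-5) = 5/4)
k = -1/5340 (k = 1/(-5340) = -1/5340 ≈ -0.00018727)
T = 18093 (T = 18042 - (-46 - 4*5/4) = 18042 - (-46 - 5) = 18042 - 1*(-51) = 18042 + 51 = 18093)
f = -65324219/5340 (f = -12233 - 1*(-1/5340) = -12233 + 1/5340 = -65324219/5340 ≈ -12233.)
f - T = -65324219/5340 - 1*18093 = -65324219/5340 - 18093 = -161940839/5340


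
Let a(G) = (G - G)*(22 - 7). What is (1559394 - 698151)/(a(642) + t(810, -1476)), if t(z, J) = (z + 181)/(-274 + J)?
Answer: -1507175250/991 ≈ -1.5209e+6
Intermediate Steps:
t(z, J) = (181 + z)/(-274 + J)
a(G) = 0 (a(G) = 0*15 = 0)
(1559394 - 698151)/(a(642) + t(810, -1476)) = (1559394 - 698151)/(0 + (181 + 810)/(-274 - 1476)) = 861243/(0 + 991/(-1750)) = 861243/(0 - 1/1750*991) = 861243/(0 - 991/1750) = 861243/(-991/1750) = 861243*(-1750/991) = -1507175250/991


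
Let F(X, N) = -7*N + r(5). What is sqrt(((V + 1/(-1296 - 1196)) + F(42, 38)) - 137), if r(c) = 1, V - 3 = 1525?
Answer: sqrt(1748132393)/1246 ≈ 33.556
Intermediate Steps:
V = 1528 (V = 3 + 1525 = 1528)
F(X, N) = 1 - 7*N (F(X, N) = -7*N + 1 = 1 - 7*N)
sqrt(((V + 1/(-1296 - 1196)) + F(42, 38)) - 137) = sqrt(((1528 + 1/(-1296 - 1196)) + (1 - 7*38)) - 137) = sqrt(((1528 + 1/(-2492)) + (1 - 266)) - 137) = sqrt(((1528 - 1/2492) - 265) - 137) = sqrt((3807775/2492 - 265) - 137) = sqrt(3147395/2492 - 137) = sqrt(2805991/2492) = sqrt(1748132393)/1246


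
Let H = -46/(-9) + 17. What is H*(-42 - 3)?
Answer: -995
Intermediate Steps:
H = 199/9 (H = -46*(-⅑) + 17 = 46/9 + 17 = 199/9 ≈ 22.111)
H*(-42 - 3) = 199*(-42 - 3)/9 = (199/9)*(-45) = -995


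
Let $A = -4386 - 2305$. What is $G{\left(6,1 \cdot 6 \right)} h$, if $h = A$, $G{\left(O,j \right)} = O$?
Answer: $-40146$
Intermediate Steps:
$A = -6691$
$h = -6691$
$G{\left(6,1 \cdot 6 \right)} h = 6 \left(-6691\right) = -40146$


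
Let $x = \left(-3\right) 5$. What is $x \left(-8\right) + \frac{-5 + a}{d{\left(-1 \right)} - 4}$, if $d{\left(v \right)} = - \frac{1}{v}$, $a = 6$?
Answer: $\frac{359}{3} \approx 119.67$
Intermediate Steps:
$x = -15$
$x \left(-8\right) + \frac{-5 + a}{d{\left(-1 \right)} - 4} = \left(-15\right) \left(-8\right) + \frac{-5 + 6}{- \frac{1}{-1} - 4} = 120 + 1 \frac{1}{\left(-1\right) \left(-1\right) - 4} = 120 + 1 \frac{1}{1 - 4} = 120 + 1 \frac{1}{-3} = 120 + 1 \left(- \frac{1}{3}\right) = 120 - \frac{1}{3} = \frac{359}{3}$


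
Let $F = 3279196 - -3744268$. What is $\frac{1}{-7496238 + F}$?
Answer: $- \frac{1}{472774} \approx -2.1152 \cdot 10^{-6}$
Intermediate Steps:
$F = 7023464$ ($F = 3279196 + 3744268 = 7023464$)
$\frac{1}{-7496238 + F} = \frac{1}{-7496238 + 7023464} = \frac{1}{-472774} = - \frac{1}{472774}$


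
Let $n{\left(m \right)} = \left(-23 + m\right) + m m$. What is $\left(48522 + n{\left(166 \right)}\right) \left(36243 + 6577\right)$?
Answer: $3263783220$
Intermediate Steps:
$n{\left(m \right)} = -23 + m + m^{2}$ ($n{\left(m \right)} = \left(-23 + m\right) + m^{2} = -23 + m + m^{2}$)
$\left(48522 + n{\left(166 \right)}\right) \left(36243 + 6577\right) = \left(48522 + \left(-23 + 166 + 166^{2}\right)\right) \left(36243 + 6577\right) = \left(48522 + \left(-23 + 166 + 27556\right)\right) 42820 = \left(48522 + 27699\right) 42820 = 76221 \cdot 42820 = 3263783220$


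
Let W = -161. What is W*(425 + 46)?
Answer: -75831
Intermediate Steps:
W*(425 + 46) = -161*(425 + 46) = -161*471 = -75831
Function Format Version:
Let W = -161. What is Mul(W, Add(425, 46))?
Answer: -75831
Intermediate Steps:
Mul(W, Add(425, 46)) = Mul(-161, Add(425, 46)) = Mul(-161, 471) = -75831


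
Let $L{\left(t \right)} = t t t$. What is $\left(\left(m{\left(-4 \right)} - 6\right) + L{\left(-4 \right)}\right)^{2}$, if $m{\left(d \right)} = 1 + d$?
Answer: $5329$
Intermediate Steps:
$L{\left(t \right)} = t^{3}$ ($L{\left(t \right)} = t^{2} t = t^{3}$)
$\left(\left(m{\left(-4 \right)} - 6\right) + L{\left(-4 \right)}\right)^{2} = \left(\left(\left(1 - 4\right) - 6\right) + \left(-4\right)^{3}\right)^{2} = \left(\left(-3 - 6\right) - 64\right)^{2} = \left(-9 - 64\right)^{2} = \left(-73\right)^{2} = 5329$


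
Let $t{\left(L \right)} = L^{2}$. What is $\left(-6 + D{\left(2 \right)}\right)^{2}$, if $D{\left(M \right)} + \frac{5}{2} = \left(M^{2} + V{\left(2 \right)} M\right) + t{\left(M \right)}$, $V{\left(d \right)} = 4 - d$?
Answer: $\frac{49}{4} \approx 12.25$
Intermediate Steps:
$D{\left(M \right)} = - \frac{5}{2} + 2 M + 2 M^{2}$ ($D{\left(M \right)} = - \frac{5}{2} + \left(\left(M^{2} + \left(4 - 2\right) M\right) + M^{2}\right) = - \frac{5}{2} + \left(\left(M^{2} + 2 M\right) + M^{2}\right) = - \frac{5}{2} + \left(2 M + 2 M^{2}\right) = - \frac{5}{2} + 2 M + 2 M^{2}$)
$\left(-6 + D{\left(2 \right)}\right)^{2} = \left(-6 + \left(- \frac{5}{2} + 2 \cdot 2 + 2 \cdot 2^{2}\right)\right)^{2} = \left(-6 + \left(- \frac{5}{2} + 4 + 2 \cdot 4\right)\right)^{2} = \left(-6 + \left(- \frac{5}{2} + 4 + 8\right)\right)^{2} = \left(-6 + \frac{19}{2}\right)^{2} = \left(\frac{7}{2}\right)^{2} = \frac{49}{4}$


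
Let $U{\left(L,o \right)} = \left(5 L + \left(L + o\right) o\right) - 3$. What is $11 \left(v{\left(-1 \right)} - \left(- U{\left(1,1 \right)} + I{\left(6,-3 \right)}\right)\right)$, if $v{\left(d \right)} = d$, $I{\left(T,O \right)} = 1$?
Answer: $22$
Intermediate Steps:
$U{\left(L,o \right)} = -3 + 5 L + o \left(L + o\right)$ ($U{\left(L,o \right)} = \left(5 L + o \left(L + o\right)\right) - 3 = -3 + 5 L + o \left(L + o\right)$)
$11 \left(v{\left(-1 \right)} - \left(- U{\left(1,1 \right)} + I{\left(6,-3 \right)}\right)\right) = 11 \left(-1 + \left(\left(-3 + 1^{2} + 5 \cdot 1 + 1 \cdot 1\right) - 1\right)\right) = 11 \left(-1 + \left(\left(-3 + 1 + 5 + 1\right) - 1\right)\right) = 11 \left(-1 + \left(4 - 1\right)\right) = 11 \left(-1 + 3\right) = 11 \cdot 2 = 22$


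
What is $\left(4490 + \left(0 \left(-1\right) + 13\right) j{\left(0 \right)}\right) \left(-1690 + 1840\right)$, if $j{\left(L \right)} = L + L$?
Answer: $673500$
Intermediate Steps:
$j{\left(L \right)} = 2 L$
$\left(4490 + \left(0 \left(-1\right) + 13\right) j{\left(0 \right)}\right) \left(-1690 + 1840\right) = \left(4490 + \left(0 \left(-1\right) + 13\right) 2 \cdot 0\right) \left(-1690 + 1840\right) = \left(4490 + \left(0 + 13\right) 0\right) 150 = \left(4490 + 13 \cdot 0\right) 150 = \left(4490 + 0\right) 150 = 4490 \cdot 150 = 673500$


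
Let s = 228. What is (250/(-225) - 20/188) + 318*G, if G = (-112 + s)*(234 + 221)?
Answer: 7099648405/423 ≈ 1.6784e+7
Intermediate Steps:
G = 52780 (G = (-112 + 228)*(234 + 221) = 116*455 = 52780)
(250/(-225) - 20/188) + 318*G = (250/(-225) - 20/188) + 318*52780 = (250*(-1/225) - 20*1/188) + 16784040 = (-10/9 - 5/47) + 16784040 = -515/423 + 16784040 = 7099648405/423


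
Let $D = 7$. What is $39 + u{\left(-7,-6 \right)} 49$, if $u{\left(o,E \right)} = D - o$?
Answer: $725$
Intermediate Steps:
$u{\left(o,E \right)} = 7 - o$
$39 + u{\left(-7,-6 \right)} 49 = 39 + \left(7 - -7\right) 49 = 39 + \left(7 + 7\right) 49 = 39 + 14 \cdot 49 = 39 + 686 = 725$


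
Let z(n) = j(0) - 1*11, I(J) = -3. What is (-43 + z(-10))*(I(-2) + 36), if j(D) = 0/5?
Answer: -1782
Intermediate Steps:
j(D) = 0 (j(D) = 0*(⅕) = 0)
z(n) = -11 (z(n) = 0 - 1*11 = 0 - 11 = -11)
(-43 + z(-10))*(I(-2) + 36) = (-43 - 11)*(-3 + 36) = -54*33 = -1782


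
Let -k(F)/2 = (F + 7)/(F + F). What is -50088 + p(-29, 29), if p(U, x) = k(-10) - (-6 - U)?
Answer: -501113/10 ≈ -50111.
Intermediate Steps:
k(F) = -(7 + F)/F (k(F) = -2*(F + 7)/(F + F) = -2*(7 + F)/(2*F) = -2*(7 + F)*1/(2*F) = -(7 + F)/F)
p(U, x) = 57/10 + U (p(U, x) = (-7 - 1*(-10))/(-10) - (-6 - U) = -(-7 + 10)/10 + (6 + U) = -1/10*3 + (6 + U) = -3/10 + (6 + U) = 57/10 + U)
-50088 + p(-29, 29) = -50088 + (57/10 - 29) = -50088 - 233/10 = -501113/10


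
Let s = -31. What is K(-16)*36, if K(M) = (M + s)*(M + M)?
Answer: 54144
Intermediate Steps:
K(M) = 2*M*(-31 + M) (K(M) = (M - 31)*(M + M) = (-31 + M)*(2*M) = 2*M*(-31 + M))
K(-16)*36 = (2*(-16)*(-31 - 16))*36 = (2*(-16)*(-47))*36 = 1504*36 = 54144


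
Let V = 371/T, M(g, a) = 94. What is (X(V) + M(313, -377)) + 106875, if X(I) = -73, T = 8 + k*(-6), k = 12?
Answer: 106896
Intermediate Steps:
T = -64 (T = 8 + 12*(-6) = 8 - 72 = -64)
V = -371/64 (V = 371/(-64) = 371*(-1/64) = -371/64 ≈ -5.7969)
(X(V) + M(313, -377)) + 106875 = (-73 + 94) + 106875 = 21 + 106875 = 106896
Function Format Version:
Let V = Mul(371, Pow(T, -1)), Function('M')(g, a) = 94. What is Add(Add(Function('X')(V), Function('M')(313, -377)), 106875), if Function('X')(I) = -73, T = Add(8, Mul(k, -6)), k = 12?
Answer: 106896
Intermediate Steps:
T = -64 (T = Add(8, Mul(12, -6)) = Add(8, -72) = -64)
V = Rational(-371, 64) (V = Mul(371, Pow(-64, -1)) = Mul(371, Rational(-1, 64)) = Rational(-371, 64) ≈ -5.7969)
Add(Add(Function('X')(V), Function('M')(313, -377)), 106875) = Add(Add(-73, 94), 106875) = Add(21, 106875) = 106896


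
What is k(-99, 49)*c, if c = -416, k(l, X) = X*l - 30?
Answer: 2030496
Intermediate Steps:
k(l, X) = -30 + X*l
k(-99, 49)*c = (-30 + 49*(-99))*(-416) = (-30 - 4851)*(-416) = -4881*(-416) = 2030496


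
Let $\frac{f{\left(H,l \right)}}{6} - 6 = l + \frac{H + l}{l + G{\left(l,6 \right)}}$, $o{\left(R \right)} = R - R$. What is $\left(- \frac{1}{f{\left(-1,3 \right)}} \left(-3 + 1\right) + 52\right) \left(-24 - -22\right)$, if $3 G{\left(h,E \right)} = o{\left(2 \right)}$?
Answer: $- \frac{3018}{29} \approx -104.07$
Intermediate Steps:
$o{\left(R \right)} = 0$
$G{\left(h,E \right)} = 0$ ($G{\left(h,E \right)} = \frac{1}{3} \cdot 0 = 0$)
$f{\left(H,l \right)} = 36 + 6 l + \frac{6 \left(H + l\right)}{l}$ ($f{\left(H,l \right)} = 36 + 6 \left(l + \frac{H + l}{l + 0}\right) = 36 + 6 \left(l + \frac{H + l}{l}\right) = 36 + \left(6 l + \frac{6 \left(H + l\right)}{l}\right) = 36 + 6 l + \frac{6 \left(H + l\right)}{l}$)
$\left(- \frac{1}{f{\left(-1,3 \right)}} \left(-3 + 1\right) + 52\right) \left(-24 - -22\right) = \left(- \frac{1}{42 + 6 \cdot 3 + 6 \left(-1\right) \frac{1}{3}} \left(-3 + 1\right) + 52\right) \left(-24 - -22\right) = \left(- \frac{1}{42 + 18 + 6 \left(-1\right) \frac{1}{3}} \left(-2\right) + 52\right) \left(-24 + 22\right) = \left(- \frac{1}{42 + 18 - 2} \left(-2\right) + 52\right) \left(-2\right) = \left(- \frac{1}{58} \left(-2\right) + 52\right) \left(-2\right) = \left(\left(-1\right) \frac{1}{58} \left(-2\right) + 52\right) \left(-2\right) = \left(\left(- \frac{1}{58}\right) \left(-2\right) + 52\right) \left(-2\right) = \left(\frac{1}{29} + 52\right) \left(-2\right) = \frac{1509}{29} \left(-2\right) = - \frac{3018}{29}$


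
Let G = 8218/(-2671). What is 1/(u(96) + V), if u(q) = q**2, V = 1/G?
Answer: 8218/75734417 ≈ 0.00010851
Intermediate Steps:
G = -8218/2671 (G = 8218*(-1/2671) = -8218/2671 ≈ -3.0768)
V = -2671/8218 (V = 1/(-8218/2671) = -2671/8218 ≈ -0.32502)
1/(u(96) + V) = 1/(96**2 - 2671/8218) = 1/(9216 - 2671/8218) = 1/(75734417/8218) = 8218/75734417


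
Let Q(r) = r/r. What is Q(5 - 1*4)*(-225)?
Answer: -225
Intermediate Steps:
Q(r) = 1
Q(5 - 1*4)*(-225) = 1*(-225) = -225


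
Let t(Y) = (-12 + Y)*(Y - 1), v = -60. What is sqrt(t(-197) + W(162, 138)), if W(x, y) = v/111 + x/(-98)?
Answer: sqrt(2775798793)/259 ≈ 203.42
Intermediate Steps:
W(x, y) = -20/37 - x/98 (W(x, y) = -60/111 + x/(-98) = -60*1/111 + x*(-1/98) = -20/37 - x/98)
t(Y) = (-1 + Y)*(-12 + Y) (t(Y) = (-12 + Y)*(-1 + Y) = (-1 + Y)*(-12 + Y))
sqrt(t(-197) + W(162, 138)) = sqrt((12 + (-197)**2 - 13*(-197)) + (-20/37 - 1/98*162)) = sqrt((12 + 38809 + 2561) + (-20/37 - 81/49)) = sqrt(41382 - 3977/1813) = sqrt(75021589/1813) = sqrt(2775798793)/259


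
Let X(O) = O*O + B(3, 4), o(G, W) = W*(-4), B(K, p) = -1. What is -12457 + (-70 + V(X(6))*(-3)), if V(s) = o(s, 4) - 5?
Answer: -12464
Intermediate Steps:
o(G, W) = -4*W
X(O) = -1 + O² (X(O) = O*O - 1 = O² - 1 = -1 + O²)
V(s) = -21 (V(s) = -4*4 - 5 = -16 - 5 = -21)
-12457 + (-70 + V(X(6))*(-3)) = -12457 + (-70 - 21*(-3)) = -12457 + (-70 + 63) = -12457 - 7 = -12464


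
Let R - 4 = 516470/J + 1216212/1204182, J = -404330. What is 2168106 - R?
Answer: 17593676821859695/8114781801 ≈ 2.1681e+6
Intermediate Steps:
R = 30289579211/8114781801 (R = 4 + (516470/(-404330) + 1216212/1204182) = 4 + (516470*(-1/404330) + 1216212*(1/1204182)) = 4 + (-51647/40433 + 202702/200697) = 4 - 2169547993/8114781801 = 30289579211/8114781801 ≈ 3.7326)
2168106 - R = 2168106 - 1*30289579211/8114781801 = 2168106 - 30289579211/8114781801 = 17593676821859695/8114781801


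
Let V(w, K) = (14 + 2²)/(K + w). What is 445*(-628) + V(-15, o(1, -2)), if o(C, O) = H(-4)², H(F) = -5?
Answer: -1397291/5 ≈ -2.7946e+5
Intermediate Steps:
o(C, O) = 25 (o(C, O) = (-5)² = 25)
V(w, K) = 18/(K + w) (V(w, K) = (14 + 4)/(K + w) = 18/(K + w))
445*(-628) + V(-15, o(1, -2)) = 445*(-628) + 18/(25 - 15) = -279460 + 18/10 = -279460 + 18*(⅒) = -279460 + 9/5 = -1397291/5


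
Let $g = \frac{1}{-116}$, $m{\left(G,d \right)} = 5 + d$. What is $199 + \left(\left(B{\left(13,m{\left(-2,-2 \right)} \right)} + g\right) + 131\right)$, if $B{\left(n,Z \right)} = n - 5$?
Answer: $\frac{39207}{116} \approx 337.99$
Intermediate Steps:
$B{\left(n,Z \right)} = -5 + n$
$g = - \frac{1}{116} \approx -0.0086207$
$199 + \left(\left(B{\left(13,m{\left(-2,-2 \right)} \right)} + g\right) + 131\right) = 199 + \left(\left(\left(-5 + 13\right) - \frac{1}{116}\right) + 131\right) = 199 + \left(\left(8 - \frac{1}{116}\right) + 131\right) = 199 + \left(\frac{927}{116} + 131\right) = 199 + \frac{16123}{116} = \frac{39207}{116}$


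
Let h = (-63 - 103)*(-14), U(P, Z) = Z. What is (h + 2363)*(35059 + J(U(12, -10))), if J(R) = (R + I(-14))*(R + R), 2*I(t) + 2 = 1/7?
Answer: 1157421841/7 ≈ 1.6535e+8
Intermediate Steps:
I(t) = -13/14 (I(t) = -1 + (½)/7 = -1 + (½)*(⅐) = -1 + 1/14 = -13/14)
J(R) = 2*R*(-13/14 + R) (J(R) = (R - 13/14)*(R + R) = (-13/14 + R)*(2*R) = 2*R*(-13/14 + R))
h = 2324 (h = -166*(-14) = 2324)
(h + 2363)*(35059 + J(U(12, -10))) = (2324 + 2363)*(35059 + (⅐)*(-10)*(-13 + 14*(-10))) = 4687*(35059 + (⅐)*(-10)*(-13 - 140)) = 4687*(35059 + (⅐)*(-10)*(-153)) = 4687*(35059 + 1530/7) = 4687*(246943/7) = 1157421841/7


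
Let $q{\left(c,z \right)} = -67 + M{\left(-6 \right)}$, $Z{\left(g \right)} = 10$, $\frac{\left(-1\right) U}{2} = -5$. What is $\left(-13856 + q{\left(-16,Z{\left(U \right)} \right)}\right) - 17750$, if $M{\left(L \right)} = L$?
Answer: $-31679$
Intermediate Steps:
$U = 10$ ($U = \left(-2\right) \left(-5\right) = 10$)
$q{\left(c,z \right)} = -73$ ($q{\left(c,z \right)} = -67 - 6 = -73$)
$\left(-13856 + q{\left(-16,Z{\left(U \right)} \right)}\right) - 17750 = \left(-13856 - 73\right) - 17750 = -13929 - 17750 = -31679$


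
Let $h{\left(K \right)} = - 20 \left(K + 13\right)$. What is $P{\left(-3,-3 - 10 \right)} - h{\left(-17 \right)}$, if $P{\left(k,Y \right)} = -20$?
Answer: $-100$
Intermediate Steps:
$h{\left(K \right)} = -260 - 20 K$ ($h{\left(K \right)} = - 20 \left(13 + K\right) = -260 - 20 K$)
$P{\left(-3,-3 - 10 \right)} - h{\left(-17 \right)} = -20 - \left(-260 - -340\right) = -20 - \left(-260 + 340\right) = -20 - 80 = -100$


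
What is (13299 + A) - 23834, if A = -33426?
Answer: -43961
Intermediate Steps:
(13299 + A) - 23834 = (13299 - 33426) - 23834 = -20127 - 23834 = -43961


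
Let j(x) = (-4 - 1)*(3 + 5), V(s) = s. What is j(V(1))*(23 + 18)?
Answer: -1640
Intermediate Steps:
j(x) = -40 (j(x) = -5*8 = -40)
j(V(1))*(23 + 18) = -40*(23 + 18) = -40*41 = -1640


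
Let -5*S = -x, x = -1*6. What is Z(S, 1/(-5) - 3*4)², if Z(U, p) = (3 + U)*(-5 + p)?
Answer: 599076/625 ≈ 958.52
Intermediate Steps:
x = -6
S = -6/5 (S = -(-1)*(-6)/5 = -⅕*6 = -6/5 ≈ -1.2000)
Z(U, p) = (-5 + p)*(3 + U)
Z(S, 1/(-5) - 3*4)² = (-15 - 5*(-6/5) + 3*(1/(-5) - 3*4) - 6*(1/(-5) - 3*4)/5)² = (-15 + 6 + 3*(1*(-⅕) - 12) - 6*(1*(-⅕) - 12)/5)² = (-15 + 6 + 3*(-⅕ - 12) - 6*(-⅕ - 12)/5)² = (-15 + 6 + 3*(-61/5) - 6/5*(-61/5))² = (-15 + 6 - 183/5 + 366/25)² = (-774/25)² = 599076/625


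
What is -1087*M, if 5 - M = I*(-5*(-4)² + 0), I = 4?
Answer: -353275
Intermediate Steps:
M = 325 (M = 5 - 4*(-5*(-4)² + 0) = 5 - 4*(-5*16 + 0) = 5 - 4*(-80 + 0) = 5 - 4*(-80) = 5 - 1*(-320) = 5 + 320 = 325)
-1087*M = -1087*325 = -353275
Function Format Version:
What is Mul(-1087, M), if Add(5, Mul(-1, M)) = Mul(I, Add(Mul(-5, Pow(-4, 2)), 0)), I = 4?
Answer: -353275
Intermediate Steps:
M = 325 (M = Add(5, Mul(-1, Mul(4, Add(Mul(-5, Pow(-4, 2)), 0)))) = Add(5, Mul(-1, Mul(4, Add(Mul(-5, 16), 0)))) = Add(5, Mul(-1, Mul(4, Add(-80, 0)))) = Add(5, Mul(-1, Mul(4, -80))) = Add(5, Mul(-1, -320)) = Add(5, 320) = 325)
Mul(-1087, M) = Mul(-1087, 325) = -353275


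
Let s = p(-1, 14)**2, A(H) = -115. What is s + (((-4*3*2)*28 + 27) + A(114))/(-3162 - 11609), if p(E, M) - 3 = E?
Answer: 59844/14771 ≈ 4.0515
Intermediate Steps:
p(E, M) = 3 + E
s = 4 (s = (3 - 1)**2 = 2**2 = 4)
s + (((-4*3*2)*28 + 27) + A(114))/(-3162 - 11609) = 4 + (((-4*3*2)*28 + 27) - 115)/(-3162 - 11609) = 4 + ((-12*2*28 + 27) - 115)/(-14771) = 4 + ((-24*28 + 27) - 115)*(-1/14771) = 4 + ((-672 + 27) - 115)*(-1/14771) = 4 + (-645 - 115)*(-1/14771) = 4 - 760*(-1/14771) = 4 + 760/14771 = 59844/14771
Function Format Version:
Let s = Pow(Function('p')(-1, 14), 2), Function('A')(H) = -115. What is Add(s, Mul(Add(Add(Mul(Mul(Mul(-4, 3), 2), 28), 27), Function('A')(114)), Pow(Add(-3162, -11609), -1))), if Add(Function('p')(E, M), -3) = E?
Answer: Rational(59844, 14771) ≈ 4.0515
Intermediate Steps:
Function('p')(E, M) = Add(3, E)
s = 4 (s = Pow(Add(3, -1), 2) = Pow(2, 2) = 4)
Add(s, Mul(Add(Add(Mul(Mul(Mul(-4, 3), 2), 28), 27), Function('A')(114)), Pow(Add(-3162, -11609), -1))) = Add(4, Mul(Add(Add(Mul(Mul(Mul(-4, 3), 2), 28), 27), -115), Pow(Add(-3162, -11609), -1))) = Add(4, Mul(Add(Add(Mul(Mul(-12, 2), 28), 27), -115), Pow(-14771, -1))) = Add(4, Mul(Add(Add(Mul(-24, 28), 27), -115), Rational(-1, 14771))) = Add(4, Mul(Add(Add(-672, 27), -115), Rational(-1, 14771))) = Add(4, Mul(Add(-645, -115), Rational(-1, 14771))) = Add(4, Mul(-760, Rational(-1, 14771))) = Add(4, Rational(760, 14771)) = Rational(59844, 14771)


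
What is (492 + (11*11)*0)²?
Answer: 242064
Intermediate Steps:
(492 + (11*11)*0)² = (492 + 121*0)² = (492 + 0)² = 492² = 242064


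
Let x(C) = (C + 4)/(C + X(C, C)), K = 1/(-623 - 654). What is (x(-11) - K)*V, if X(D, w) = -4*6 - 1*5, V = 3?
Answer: 26937/51080 ≈ 0.52735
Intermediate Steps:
X(D, w) = -29 (X(D, w) = -24 - 5 = -29)
K = -1/1277 (K = 1/(-1277) = -1/1277 ≈ -0.00078308)
x(C) = (4 + C)/(-29 + C) (x(C) = (C + 4)/(C - 29) = (4 + C)/(-29 + C))
(x(-11) - K)*V = ((4 - 11)/(-29 - 11) - 1*(-1/1277))*3 = (-7/(-40) + 1/1277)*3 = (-1/40*(-7) + 1/1277)*3 = (7/40 + 1/1277)*3 = (8979/51080)*3 = 26937/51080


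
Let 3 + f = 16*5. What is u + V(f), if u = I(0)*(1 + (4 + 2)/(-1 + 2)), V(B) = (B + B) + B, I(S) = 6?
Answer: 273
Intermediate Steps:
f = 77 (f = -3 + 16*5 = -3 + 80 = 77)
V(B) = 3*B (V(B) = 2*B + B = 3*B)
u = 42 (u = 6*(1 + (4 + 2)/(-1 + 2)) = 6*(1 + 6/1) = 6*(1 + 6*1) = 6*(1 + 6) = 6*7 = 42)
u + V(f) = 42 + 3*77 = 42 + 231 = 273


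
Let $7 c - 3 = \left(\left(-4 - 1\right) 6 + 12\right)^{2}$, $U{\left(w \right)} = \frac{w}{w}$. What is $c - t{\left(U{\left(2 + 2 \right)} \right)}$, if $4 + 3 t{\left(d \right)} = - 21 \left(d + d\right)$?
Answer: $\frac{1303}{21} \approx 62.048$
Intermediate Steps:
$U{\left(w \right)} = 1$
$c = \frac{327}{7}$ ($c = \frac{3}{7} + \frac{\left(\left(-4 - 1\right) 6 + 12\right)^{2}}{7} = \frac{3}{7} + \frac{\left(\left(-5\right) 6 + 12\right)^{2}}{7} = \frac{3}{7} + \frac{\left(-30 + 12\right)^{2}}{7} = \frac{3}{7} + \frac{\left(-18\right)^{2}}{7} = \frac{3}{7} + \frac{1}{7} \cdot 324 = \frac{3}{7} + \frac{324}{7} = \frac{327}{7} \approx 46.714$)
$t{\left(d \right)} = - \frac{4}{3} - 14 d$ ($t{\left(d \right)} = - \frac{4}{3} + \frac{\left(-21\right) \left(d + d\right)}{3} = - \frac{4}{3} + \frac{\left(-21\right) 2 d}{3} = - \frac{4}{3} + \frac{\left(-42\right) d}{3} = - \frac{4}{3} - 14 d$)
$c - t{\left(U{\left(2 + 2 \right)} \right)} = \frac{327}{7} - \left(- \frac{4}{3} - 14\right) = \frac{327}{7} - - \frac{46}{3} = \frac{327}{7} + \frac{46}{3} = \frac{1303}{21}$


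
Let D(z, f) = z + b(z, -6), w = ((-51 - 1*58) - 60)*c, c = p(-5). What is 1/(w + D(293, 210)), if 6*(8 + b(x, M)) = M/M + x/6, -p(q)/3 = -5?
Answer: -36/80701 ≈ -0.00044609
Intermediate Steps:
p(q) = 15 (p(q) = -3*(-5) = 15)
c = 15
b(x, M) = -47/6 + x/36 (b(x, M) = -8 + (M/M + x/6)/6 = -8 + (1 + x*(⅙))/6 = -8 + (1 + x/6)/6 = -8 + (⅙ + x/36) = -47/6 + x/36)
w = -2535 (w = ((-51 - 1*58) - 60)*15 = ((-51 - 58) - 60)*15 = (-109 - 60)*15 = -169*15 = -2535)
D(z, f) = -47/6 + 37*z/36 (D(z, f) = z + (-47/6 + z/36) = -47/6 + 37*z/36)
1/(w + D(293, 210)) = 1/(-2535 + (-47/6 + (37/36)*293)) = 1/(-2535 + (-47/6 + 10841/36)) = 1/(-2535 + 10559/36) = 1/(-80701/36) = -36/80701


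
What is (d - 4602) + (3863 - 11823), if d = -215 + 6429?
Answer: -6348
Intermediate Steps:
d = 6214
(d - 4602) + (3863 - 11823) = (6214 - 4602) + (3863 - 11823) = 1612 - 7960 = -6348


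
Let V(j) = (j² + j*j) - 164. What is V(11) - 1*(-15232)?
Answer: 15310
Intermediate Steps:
V(j) = -164 + 2*j² (V(j) = (j² + j²) - 164 = 2*j² - 164 = -164 + 2*j²)
V(11) - 1*(-15232) = (-164 + 2*11²) - 1*(-15232) = (-164 + 2*121) + 15232 = (-164 + 242) + 15232 = 78 + 15232 = 15310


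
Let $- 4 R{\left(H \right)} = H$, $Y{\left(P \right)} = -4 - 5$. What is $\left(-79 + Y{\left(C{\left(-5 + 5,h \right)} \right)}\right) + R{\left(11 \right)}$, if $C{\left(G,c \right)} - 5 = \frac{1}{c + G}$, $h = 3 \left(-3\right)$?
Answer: $- \frac{363}{4} \approx -90.75$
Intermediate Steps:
$h = -9$
$C{\left(G,c \right)} = 5 + \frac{1}{G + c}$ ($C{\left(G,c \right)} = 5 + \frac{1}{c + G} = 5 + \frac{1}{G + c}$)
$Y{\left(P \right)} = -9$
$R{\left(H \right)} = - \frac{H}{4}$
$\left(-79 + Y{\left(C{\left(-5 + 5,h \right)} \right)}\right) + R{\left(11 \right)} = \left(-79 - 9\right) - \frac{11}{4} = -88 - \frac{11}{4} = - \frac{363}{4}$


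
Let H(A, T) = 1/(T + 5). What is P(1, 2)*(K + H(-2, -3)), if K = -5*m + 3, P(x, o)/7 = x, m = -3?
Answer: 259/2 ≈ 129.50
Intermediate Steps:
P(x, o) = 7*x
K = 18 (K = -5*(-3) + 3 = 15 + 3 = 18)
H(A, T) = 1/(5 + T)
P(1, 2)*(K + H(-2, -3)) = (7*1)*(18 + 1/(5 - 3)) = 7*(18 + 1/2) = 7*(37/2) = 259/2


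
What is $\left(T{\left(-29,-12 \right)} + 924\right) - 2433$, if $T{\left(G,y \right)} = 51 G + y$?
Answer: $-3000$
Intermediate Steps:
$T{\left(G,y \right)} = y + 51 G$
$\left(T{\left(-29,-12 \right)} + 924\right) - 2433 = \left(\left(-12 + 51 \left(-29\right)\right) + 924\right) - 2433 = \left(\left(-12 - 1479\right) + 924\right) - 2433 = \left(-1491 + 924\right) - 2433 = -567 - 2433 = -3000$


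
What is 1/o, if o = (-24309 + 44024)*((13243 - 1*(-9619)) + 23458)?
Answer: 1/913198800 ≈ 1.0951e-9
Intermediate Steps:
o = 913198800 (o = 19715*((13243 + 9619) + 23458) = 19715*(22862 + 23458) = 19715*46320 = 913198800)
1/o = 1/913198800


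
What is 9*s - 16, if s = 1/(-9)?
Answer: -17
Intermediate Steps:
s = -⅑ ≈ -0.11111
9*s - 16 = 9*(-⅑) - 16 = -1 - 16 = -17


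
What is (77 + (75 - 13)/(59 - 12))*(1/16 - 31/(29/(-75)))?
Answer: 137039949/21808 ≈ 6283.9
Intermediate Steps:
(77 + (75 - 13)/(59 - 12))*(1/16 - 31/(29/(-75))) = (77 + 62/47)*(1*(1/16) - 31/(29*(-1/75))) = (77 + 62*(1/47))*(1/16 - 31/(-29/75)) = (77 + 62/47)*(1/16 - 31*(-75/29)) = 3681*(1/16 + 2325/29)/47 = (3681/47)*(37229/464) = 137039949/21808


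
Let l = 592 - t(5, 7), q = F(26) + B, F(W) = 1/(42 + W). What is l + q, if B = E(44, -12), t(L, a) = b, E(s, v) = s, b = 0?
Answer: 43249/68 ≈ 636.01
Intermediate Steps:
t(L, a) = 0
B = 44
q = 2993/68 (q = 1/(42 + 26) + 44 = 1/68 + 44 = 2993/68 ≈ 44.015)
l = 592 (l = 592 - 1*0 = 592 + 0 = 592)
l + q = 592 + 2993/68 = 43249/68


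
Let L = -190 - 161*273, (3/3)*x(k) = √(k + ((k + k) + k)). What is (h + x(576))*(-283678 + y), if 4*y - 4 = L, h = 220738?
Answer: -130136898443/2 ≈ -6.5068e+10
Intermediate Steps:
x(k) = 2*√k (x(k) = √(k + ((k + k) + k)) = √(k + (2*k + k)) = √(k + 3*k) = √(4*k) = 2*√k)
L = -44143 (L = -190 - 43953 = -44143)
y = -44139/4 (y = 1 + (¼)*(-44143) = 1 - 44143/4 = -44139/4 ≈ -11035.)
(h + x(576))*(-283678 + y) = (220738 + 2*√576)*(-283678 - 44139/4) = (220738 + 2*24)*(-1178851/4) = (220738 + 48)*(-1178851/4) = 220786*(-1178851/4) = -130136898443/2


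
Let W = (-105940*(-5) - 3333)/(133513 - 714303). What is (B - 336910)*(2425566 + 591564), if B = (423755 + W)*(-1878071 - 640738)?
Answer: -187034806000493905820511/58079 ≈ -3.2204e+18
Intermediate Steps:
W = -526367/580790 (W = (529700 - 3333)/(-580790) = 526367*(-1/580790) = -526367/580790 ≈ -0.90629)
B = -619909473450321147/580790 (B = (423755 - 526367/580790)*(-1878071 - 640738) = (246112140083/580790)*(-2518809) = -619909473450321147/580790 ≈ -1.0674e+12)
(B - 336910)*(2425566 + 591564) = (-619909473450321147/580790 - 336910)*(2425566 + 591564) = -619909669124280047/580790*3017130 = -187034806000493905820511/58079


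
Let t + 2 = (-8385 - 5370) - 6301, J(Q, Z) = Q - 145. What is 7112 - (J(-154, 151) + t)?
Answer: 27469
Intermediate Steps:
J(Q, Z) = -145 + Q
t = -20058 (t = -2 + ((-8385 - 5370) - 6301) = -2 + (-13755 - 6301) = -2 - 20056 = -20058)
7112 - (J(-154, 151) + t) = 7112 - ((-145 - 154) - 20058) = 7112 - (-299 - 20058) = 7112 - 1*(-20357) = 7112 + 20357 = 27469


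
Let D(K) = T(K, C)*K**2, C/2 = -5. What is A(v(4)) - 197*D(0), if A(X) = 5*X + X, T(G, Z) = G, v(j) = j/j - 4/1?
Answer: -18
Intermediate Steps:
v(j) = -3 (v(j) = 1 - 4*1 = 1 - 4 = -3)
C = -10 (C = 2*(-5) = -10)
D(K) = K**3 (D(K) = K*K**2 = K**3)
A(X) = 6*X
A(v(4)) - 197*D(0) = 6*(-3) - 197*0**3 = -18 - 197*0 = -18 + 0 = -18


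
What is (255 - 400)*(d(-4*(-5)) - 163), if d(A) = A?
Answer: 20735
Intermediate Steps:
(255 - 400)*(d(-4*(-5)) - 163) = (255 - 400)*(-4*(-5) - 163) = -145*(20 - 163) = -145*(-143) = 20735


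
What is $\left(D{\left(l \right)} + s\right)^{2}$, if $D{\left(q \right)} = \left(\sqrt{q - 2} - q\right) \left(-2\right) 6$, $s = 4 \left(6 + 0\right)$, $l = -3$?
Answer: $-576 + 288 i \sqrt{5} \approx -576.0 + 643.99 i$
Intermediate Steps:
$s = 24$ ($s = 4 \cdot 6 = 24$)
$D{\left(q \right)} = - 12 \sqrt{-2 + q} + 12 q$ ($D{\left(q \right)} = \left(\sqrt{-2 + q} - q\right) \left(-2\right) 6 = \left(- 2 \sqrt{-2 + q} + 2 q\right) 6 = - 12 \sqrt{-2 + q} + 12 q$)
$\left(D{\left(l \right)} + s\right)^{2} = \left(\left(- 12 \sqrt{-2 - 3} + 12 \left(-3\right)\right) + 24\right)^{2} = \left(\left(- 12 \sqrt{-5} - 36\right) + 24\right)^{2} = \left(\left(- 12 i \sqrt{5} - 36\right) + 24\right)^{2} = \left(\left(-36 - 12 i \sqrt{5}\right) + 24\right)^{2} = \left(-12 - 12 i \sqrt{5}\right)^{2}$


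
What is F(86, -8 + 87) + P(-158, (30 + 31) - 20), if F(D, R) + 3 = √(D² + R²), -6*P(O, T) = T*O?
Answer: 3230/3 + √13637 ≈ 1193.4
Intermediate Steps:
P(O, T) = -O*T/6 (P(O, T) = -T*O/6 = -O*T/6)
F(D, R) = -3 + √(D² + R²)
F(86, -8 + 87) + P(-158, (30 + 31) - 20) = (-3 + √(86² + (-8 + 87)²)) - ⅙*(-158)*((30 + 31) - 20) = (-3 + √(7396 + 79²)) - ⅙*(-158)*(61 - 20) = (-3 + √(7396 + 6241)) - ⅙*(-158)*41 = (-3 + √13637) + 3239/3 = 3230/3 + √13637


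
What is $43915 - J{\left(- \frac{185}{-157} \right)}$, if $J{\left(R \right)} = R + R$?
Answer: $\frac{6894285}{157} \approx 43913.0$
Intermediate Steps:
$J{\left(R \right)} = 2 R$
$43915 - J{\left(- \frac{185}{-157} \right)} = 43915 - 2 \left(- \frac{185}{-157}\right) = 43915 - 2 \left(\left(-185\right) \left(- \frac{1}{157}\right)\right) = 43915 - 2 \cdot \frac{185}{157} = 43915 - \frac{370}{157} = \frac{6894285}{157}$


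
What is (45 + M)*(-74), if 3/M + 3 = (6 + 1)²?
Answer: -76701/23 ≈ -3334.8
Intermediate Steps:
M = 3/46 (M = 3/(-3 + (6 + 1)²) = 3/(-3 + 7²) = 3/(-3 + 49) = 3/46 ≈ 0.065217)
(45 + M)*(-74) = (45 + 3/46)*(-74) = (2073/46)*(-74) = -76701/23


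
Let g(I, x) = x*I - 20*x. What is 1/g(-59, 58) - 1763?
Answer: -8078067/4582 ≈ -1763.0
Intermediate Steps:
g(I, x) = -20*x + I*x (g(I, x) = I*x - 20*x = -20*x + I*x)
1/g(-59, 58) - 1763 = 1/(58*(-20 - 59)) - 1763 = 1/(58*(-79)) - 1763 = 1/(-4582) - 1763 = -1/4582 - 1763 = -8078067/4582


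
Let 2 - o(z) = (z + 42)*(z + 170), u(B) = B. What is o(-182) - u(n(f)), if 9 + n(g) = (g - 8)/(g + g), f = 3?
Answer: -10009/6 ≈ -1668.2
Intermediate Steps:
n(g) = -9 + (-8 + g)/(2*g) (n(g) = -9 + (g - 8)/(g + g) = -9 + (-8 + g)/((2*g)) = -9 + (-8 + g)*(1/(2*g)) = -9 + (-8 + g)/(2*g))
o(z) = 2 - (42 + z)*(170 + z) (o(z) = 2 - (z + 42)*(z + 170) = 2 - (42 + z)*(170 + z))
o(-182) - u(n(f)) = (-7138 - 1*(-182)² - 212*(-182)) - (-17/2 - 4/3) = (-7138 - 1*33124 + 38584) - (-17/2 - 4*⅓) = (-7138 - 33124 + 38584) - (-17/2 - 4/3) = -1678 - 1*(-59/6) = -1678 + 59/6 = -10009/6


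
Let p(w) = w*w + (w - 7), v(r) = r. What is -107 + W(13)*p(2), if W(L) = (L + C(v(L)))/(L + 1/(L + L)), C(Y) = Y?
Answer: -36949/339 ≈ -108.99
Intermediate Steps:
p(w) = -7 + w + w² (p(w) = w² + (-7 + w) = -7 + w + w²)
W(L) = 2*L/(L + 1/(2*L)) (W(L) = (L + L)/(L + 1/(L + L)) = (2*L)/(L + 1/(2*L)) = 2*L/(L + 1/(2*L)))
-107 + W(13)*p(2) = -107 + (4*13²/(1 + 2*13²))*(-7 + 2 + 2²) = -107 + (4*169/(1 + 2*169))*(-7 + 2 + 4) = -107 + (4*169/(1 + 338))*(-1) = -107 + (4*169/339)*(-1) = -107 + (4*169*(1/339))*(-1) = -107 + (676/339)*(-1) = -107 - 676/339 = -36949/339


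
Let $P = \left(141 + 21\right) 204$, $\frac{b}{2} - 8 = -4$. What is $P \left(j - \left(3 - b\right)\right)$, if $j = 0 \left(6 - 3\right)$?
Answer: $165240$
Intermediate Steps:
$b = 8$ ($b = 16 + 2 \left(-4\right) = 16 - 8 = 8$)
$P = 33048$ ($P = 162 \cdot 204 = 33048$)
$j = 0$ ($j = 0 \cdot 3 = 0$)
$P \left(j - \left(3 - b\right)\right) = 33048 \left(0 - \left(3 - 8\right)\right) = 33048 \left(0 - -5\right) = 33048 \left(0 + 5\right) = 33048 \cdot 5 = 165240$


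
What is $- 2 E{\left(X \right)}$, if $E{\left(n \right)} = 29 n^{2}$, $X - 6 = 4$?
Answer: $-5800$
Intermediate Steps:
$X = 10$ ($X = 6 + 4 = 10$)
$- 2 E{\left(X \right)} = - 2 \cdot 29 \cdot 10^{2} = - 2 \cdot 29 \cdot 100 = \left(-2\right) 2900 = -5800$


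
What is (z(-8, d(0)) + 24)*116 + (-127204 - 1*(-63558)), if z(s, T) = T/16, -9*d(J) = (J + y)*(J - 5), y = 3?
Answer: -730199/12 ≈ -60850.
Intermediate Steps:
d(J) = -(-5 + J)*(3 + J)/9 (d(J) = -(J + 3)*(J - 5)/9 = -(3 + J)*(-5 + J)/9 = -(-5 + J)*(3 + J)/9)
z(s, T) = T/16 (z(s, T) = T*(1/16) = T/16)
(z(-8, d(0)) + 24)*116 + (-127204 - 1*(-63558)) = ((5/3 - 1/9*0**2 + (2/9)*0)/16 + 24)*116 + (-127204 - 1*(-63558)) = ((5/3 - 1/9*0 + 0)/16 + 24)*116 + (-127204 + 63558) = ((5/3 + 0 + 0)/16 + 24)*116 - 63646 = ((1/16)*(5/3) + 24)*116 - 63646 = (5/48 + 24)*116 - 63646 = (1157/48)*116 - 63646 = 33553/12 - 63646 = -730199/12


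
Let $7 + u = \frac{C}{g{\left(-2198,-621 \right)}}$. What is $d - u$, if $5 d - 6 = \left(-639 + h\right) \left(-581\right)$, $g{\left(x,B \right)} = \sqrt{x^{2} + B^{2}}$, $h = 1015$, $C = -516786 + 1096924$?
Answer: $-43683 - \frac{580138 \sqrt{5216845}}{5216845} \approx -43937.0$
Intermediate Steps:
$C = 580138$
$g{\left(x,B \right)} = \sqrt{B^{2} + x^{2}}$
$d = -43690$ ($d = \frac{6}{5} + \frac{\left(-639 + 1015\right) \left(-581\right)}{5} = \frac{6}{5} + \frac{376 \left(-581\right)}{5} = \frac{6}{5} + \frac{1}{5} \left(-218456\right) = \frac{6}{5} - \frac{218456}{5} = -43690$)
$u = -7 + \frac{580138 \sqrt{5216845}}{5216845}$ ($u = -7 + \frac{580138}{\sqrt{\left(-621\right)^{2} + \left(-2198\right)^{2}}} = -7 + \frac{580138}{\sqrt{385641 + 4831204}} = -7 + \frac{580138}{\sqrt{5216845}} = -7 + 580138 \frac{\sqrt{5216845}}{5216845} = -7 + \frac{580138 \sqrt{5216845}}{5216845} \approx 247.0$)
$d - u = -43690 - \left(-7 + \frac{580138 \sqrt{5216845}}{5216845}\right) = -43690 + \left(7 - \frac{580138 \sqrt{5216845}}{5216845}\right) = -43683 - \frac{580138 \sqrt{5216845}}{5216845}$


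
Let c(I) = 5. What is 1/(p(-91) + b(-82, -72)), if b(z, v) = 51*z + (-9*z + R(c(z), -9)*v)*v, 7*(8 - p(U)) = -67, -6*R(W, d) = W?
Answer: -7/431343 ≈ -1.6228e-5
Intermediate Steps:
R(W, d) = -W/6
p(U) = 123/7 (p(U) = 8 - 1/7*(-67) = 8 + 67/7 = 123/7)
b(z, v) = 51*z + v*(-9*z - 5*v/6) (b(z, v) = 51*z + (-9*z + (-1/6*5)*v)*v = 51*z + (-9*z - 5*v/6)*v = 51*z + v*(-9*z - 5*v/6))
1/(p(-91) + b(-82, -72)) = 1/(123/7 + (51*(-82) - 5/6*(-72)**2 - 9*(-72)*(-82))) = 1/(123/7 + (-4182 - 5/6*5184 - 53136)) = 1/(123/7 + (-4182 - 4320 - 53136)) = 1/(123/7 - 61638) = 1/(-431343/7) = -7/431343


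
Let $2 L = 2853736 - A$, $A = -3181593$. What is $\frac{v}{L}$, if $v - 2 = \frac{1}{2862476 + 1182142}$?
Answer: $\frac{8089237}{12205300154661} \approx 6.6276 \cdot 10^{-7}$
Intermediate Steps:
$v = \frac{8089237}{4044618}$ ($v = 2 + \frac{1}{2862476 + 1182142} = 2 + \frac{1}{4044618} = \frac{8089237}{4044618} \approx 2.0$)
$L = \frac{6035329}{2}$ ($L = \frac{2853736 - -3181593}{2} = \frac{2853736 + 3181593}{2} = \frac{1}{2} \cdot 6035329 = \frac{6035329}{2} \approx 3.0177 \cdot 10^{6}$)
$\frac{v}{L} = \frac{8089237}{4044618 \cdot \frac{6035329}{2}} = \frac{8089237}{4044618} \cdot \frac{2}{6035329} = \frac{8089237}{12205300154661}$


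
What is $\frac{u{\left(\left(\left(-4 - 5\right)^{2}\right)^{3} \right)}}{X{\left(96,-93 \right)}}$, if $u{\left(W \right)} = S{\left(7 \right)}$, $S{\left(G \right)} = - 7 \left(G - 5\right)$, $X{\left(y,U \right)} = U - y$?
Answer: $\frac{2}{27} \approx 0.074074$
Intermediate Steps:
$S{\left(G \right)} = 35 - 7 G$ ($S{\left(G \right)} = - 7 \left(-5 + G\right) = 35 - 7 G$)
$u{\left(W \right)} = -14$ ($u{\left(W \right)} = 35 - 49 = -14$)
$\frac{u{\left(\left(\left(-4 - 5\right)^{2}\right)^{3} \right)}}{X{\left(96,-93 \right)}} = - \frac{14}{-93 - 96} = - \frac{14}{-189} = \left(-14\right) \left(- \frac{1}{189}\right) = \frac{2}{27}$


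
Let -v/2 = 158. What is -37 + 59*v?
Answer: -18681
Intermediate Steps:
v = -316 (v = -2*158 = -316)
-37 + 59*v = -37 + 59*(-316) = -37 - 18644 = -18681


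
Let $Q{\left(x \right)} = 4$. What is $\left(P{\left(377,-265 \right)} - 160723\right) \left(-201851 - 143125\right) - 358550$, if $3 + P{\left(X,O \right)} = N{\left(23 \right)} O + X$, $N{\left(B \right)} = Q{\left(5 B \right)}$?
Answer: $55681872634$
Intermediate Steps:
$N{\left(B \right)} = 4$
$P{\left(X,O \right)} = -3 + X + 4 O$ ($P{\left(X,O \right)} = -3 + \left(4 O + X\right) = -3 + \left(X + 4 O\right) = -3 + X + 4 O$)
$\left(P{\left(377,-265 \right)} - 160723\right) \left(-201851 - 143125\right) - 358550 = \left(\left(-3 + 377 + 4 \left(-265\right)\right) - 160723\right) \left(-201851 - 143125\right) - 358550 = \left(\left(-3 + 377 - 1060\right) - 160723\right) \left(-344976\right) - 358550 = \left(-686 - 160723\right) \left(-344976\right) - 358550 = \left(-161409\right) \left(-344976\right) - 358550 = 55682231184 - 358550 = 55681872634$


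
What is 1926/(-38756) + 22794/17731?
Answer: 424627179/343591318 ≈ 1.2358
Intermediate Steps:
1926/(-38756) + 22794/17731 = 1926*(-1/38756) + 22794*(1/17731) = -963/19378 + 22794/17731 = 424627179/343591318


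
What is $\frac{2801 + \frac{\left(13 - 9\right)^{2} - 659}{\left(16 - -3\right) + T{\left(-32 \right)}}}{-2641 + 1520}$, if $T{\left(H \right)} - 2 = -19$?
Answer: $- \frac{261}{118} \approx -2.2119$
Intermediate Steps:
$T{\left(H \right)} = -17$ ($T{\left(H \right)} = 2 - 19 = -17$)
$\frac{2801 + \frac{\left(13 - 9\right)^{2} - 659}{\left(16 - -3\right) + T{\left(-32 \right)}}}{-2641 + 1520} = \frac{2801 + \frac{\left(13 - 9\right)^{2} - 659}{\left(16 - -3\right) - 17}}{-2641 + 1520} = \frac{2801 + \frac{4^{2} - 659}{\left(16 + 3\right) - 17}}{-1121} = \left(2801 + \frac{16 - 659}{19 - 17}\right) \left(- \frac{1}{1121}\right) = \left(2801 - \frac{643}{2}\right) \left(- \frac{1}{1121}\right) = \frac{4959}{2} \left(- \frac{1}{1121}\right) = - \frac{261}{118}$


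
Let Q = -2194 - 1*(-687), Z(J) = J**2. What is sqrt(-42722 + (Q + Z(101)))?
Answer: 2*I*sqrt(8507) ≈ 184.47*I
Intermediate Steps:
Q = -1507 (Q = -2194 + 687 = -1507)
sqrt(-42722 + (Q + Z(101))) = sqrt(-42722 + (-1507 + 101**2)) = sqrt(-42722 + (-1507 + 10201)) = sqrt(-42722 + 8694) = sqrt(-34028) = 2*I*sqrt(8507)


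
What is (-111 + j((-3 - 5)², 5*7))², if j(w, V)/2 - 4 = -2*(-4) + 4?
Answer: 6241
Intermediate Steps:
j(w, V) = 32 (j(w, V) = 8 + 2*(-2*(-4) + 4) = 8 + 2*(8 + 4) = 8 + 2*12 = 8 + 24 = 32)
(-111 + j((-3 - 5)², 5*7))² = (-111 + 32)² = (-79)² = 6241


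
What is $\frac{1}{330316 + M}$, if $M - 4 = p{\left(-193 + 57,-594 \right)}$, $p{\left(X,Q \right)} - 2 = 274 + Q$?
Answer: $\frac{1}{330002} \approx 3.0303 \cdot 10^{-6}$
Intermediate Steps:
$p{\left(X,Q \right)} = 276 + Q$ ($p{\left(X,Q \right)} = 2 + \left(274 + Q\right) = 276 + Q$)
$M = -314$ ($M = 4 + \left(276 - 594\right) = 4 - 318 = -314$)
$\frac{1}{330316 + M} = \frac{1}{330316 - 314} = \frac{1}{330002}$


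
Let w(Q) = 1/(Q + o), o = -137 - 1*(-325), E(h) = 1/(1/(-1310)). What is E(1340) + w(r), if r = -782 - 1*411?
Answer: -1316551/1005 ≈ -1310.0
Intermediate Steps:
E(h) = -1310 (E(h) = 1/(-1/1310) = -1310)
o = 188 (o = -137 + 325 = 188)
r = -1193 (r = -782 - 411 = -1193)
w(Q) = 1/(188 + Q) (w(Q) = 1/(Q + 188) = 1/(188 + Q))
E(1340) + w(r) = -1310 + 1/(188 - 1193) = -1310 + 1/(-1005) = -1310 - 1/1005 = -1316551/1005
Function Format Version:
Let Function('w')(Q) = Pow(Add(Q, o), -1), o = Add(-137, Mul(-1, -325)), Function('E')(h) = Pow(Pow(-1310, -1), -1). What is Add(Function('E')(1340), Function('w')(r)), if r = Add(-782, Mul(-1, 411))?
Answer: Rational(-1316551, 1005) ≈ -1310.0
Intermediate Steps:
Function('E')(h) = -1310 (Function('E')(h) = Pow(Rational(-1, 1310), -1) = -1310)
o = 188 (o = Add(-137, 325) = 188)
r = -1193 (r = Add(-782, -411) = -1193)
Function('w')(Q) = Pow(Add(188, Q), -1) (Function('w')(Q) = Pow(Add(Q, 188), -1) = Pow(Add(188, Q), -1))
Add(Function('E')(1340), Function('w')(r)) = Add(-1310, Pow(Add(188, -1193), -1)) = Add(-1310, Pow(-1005, -1)) = Add(-1310, Rational(-1, 1005)) = Rational(-1316551, 1005)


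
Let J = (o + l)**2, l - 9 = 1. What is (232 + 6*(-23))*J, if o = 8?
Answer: 30456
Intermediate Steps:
l = 10 (l = 9 + 1 = 10)
J = 324 (J = (8 + 10)**2 = 18**2 = 324)
(232 + 6*(-23))*J = (232 + 6*(-23))*324 = (232 - 138)*324 = 94*324 = 30456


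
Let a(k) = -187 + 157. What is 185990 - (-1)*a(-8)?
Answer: 185960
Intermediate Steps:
a(k) = -30
185990 - (-1)*a(-8) = 185990 - (-1)*(-30) = 185990 - 1*30 = 185990 - 30 = 185960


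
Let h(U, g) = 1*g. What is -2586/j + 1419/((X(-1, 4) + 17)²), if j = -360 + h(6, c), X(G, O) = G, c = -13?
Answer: 1191303/95488 ≈ 12.476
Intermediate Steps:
h(U, g) = g
j = -373 (j = -360 - 13 = -373)
-2586/j + 1419/((X(-1, 4) + 17)²) = -2586/(-373) + 1419/((-1 + 17)²) = -2586*(-1/373) + 1419/(16²) = 2586/373 + 1419/256 = 1191303/95488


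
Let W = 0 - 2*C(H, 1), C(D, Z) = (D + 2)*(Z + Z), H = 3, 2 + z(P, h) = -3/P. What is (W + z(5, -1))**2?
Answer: 12769/25 ≈ 510.76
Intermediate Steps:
z(P, h) = -2 - 3/P
C(D, Z) = 2*Z*(2 + D) (C(D, Z) = (2 + D)*(2*Z) = 2*Z*(2 + D))
W = -20 (W = 0 - 4*(2 + 3) = 0 - 4*5 = 0 - 2*10 = 0 - 20 = -20)
(W + z(5, -1))**2 = (-20 + (-2 - 3/5))**2 = (-20 - 13/5)**2 = (-113/5)**2 = 12769/25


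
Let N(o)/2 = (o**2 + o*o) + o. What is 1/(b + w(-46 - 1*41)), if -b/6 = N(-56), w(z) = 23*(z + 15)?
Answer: -1/76248 ≈ -1.3115e-5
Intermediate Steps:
N(o) = 2*o + 4*o**2 (N(o) = 2*((o**2 + o*o) + o) = 2*((o**2 + o**2) + o) = 2*(2*o**2 + o) = 2*(o + 2*o**2) = 2*o + 4*o**2)
w(z) = 345 + 23*z (w(z) = 23*(15 + z) = 345 + 23*z)
b = -74592 (b = -12*(-56)*(1 + 2*(-56)) = -12*(-56)*(1 - 112) = -12*(-56)*(-111) = -6*12432 = -74592)
1/(b + w(-46 - 1*41)) = 1/(-74592 + (345 + 23*(-46 - 1*41))) = 1/(-74592 + (345 + 23*(-46 - 41))) = 1/(-74592 + (345 + 23*(-87))) = 1/(-74592 + (345 - 2001)) = 1/(-74592 - 1656) = 1/(-76248) = -1/76248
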